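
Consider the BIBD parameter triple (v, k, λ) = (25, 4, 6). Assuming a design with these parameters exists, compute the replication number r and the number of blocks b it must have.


Any 2-(v, k, λ) BIBD satisfies two necessary conditions:
  (i)  Each point sits in r blocks, and counting incidences through any fixed point gives r(k − 1) = λ(v − 1), so r = λ(v − 1)/(k − 1).
  (ii) Total incidences bk = vr, so b = vr/k.
Step 1: r = λ(v − 1)/(k − 1) = 6·(25 − 1)/(4 − 1) = 6·24/3 = 144/3 = 48.
Step 2: b = vr/k = 25·48/4 = 1200/4 = 300.
Check integrality: r = 48 ∈ Z ✓, b = 300 ∈ Z ✓.
(These identities are necessary conditions: they determine r and b for any design with these parameters, but do not by themselves prove that one exists.)

r = 48, b = 300.


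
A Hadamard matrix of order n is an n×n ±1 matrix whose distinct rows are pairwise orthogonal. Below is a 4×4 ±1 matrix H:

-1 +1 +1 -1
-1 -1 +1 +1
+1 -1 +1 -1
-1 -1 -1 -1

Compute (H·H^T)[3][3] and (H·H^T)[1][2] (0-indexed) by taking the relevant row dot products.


Row 1 of H: [-1, -1, 1, 1].
Row 2 of H: [1, -1, 1, -1].
Row 3 of H: [-1, -1, -1, -1].
(H·H^T)[3][3] = Σ_j H[3][j]·H[3][j] = (-1)² + (-1)² + (-1)² + (-1)² = 1 + 1 + 1 + 1 = 4.
(H·H^T)[1][2] = Σ_j H[1][j]·H[2][j] = (-1)·(1) + (-1)·(-1) + (1)·(1) + (1)·(-1) = -1 + 1 + 1 + -1 = 0.
So rows 1 and 2 are orthogonal; the diagonal entry equals n = 4.

(3,3) entry = 4; (1,2) entry = 0.


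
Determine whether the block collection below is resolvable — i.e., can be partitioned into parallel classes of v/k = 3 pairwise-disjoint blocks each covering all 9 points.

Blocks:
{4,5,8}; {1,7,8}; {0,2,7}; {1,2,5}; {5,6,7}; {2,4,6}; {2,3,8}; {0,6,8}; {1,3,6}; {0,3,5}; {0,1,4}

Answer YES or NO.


v = 9, block size k = 3, number of blocks = 11.
For resolvability, blocks must partition into parallel classes of size v/k = 3.
Total blocks must therefore be a multiple of 3: 11 = 3·3 + 2 ⇒ not divisible ✗.
Resolvable? NO.

NO


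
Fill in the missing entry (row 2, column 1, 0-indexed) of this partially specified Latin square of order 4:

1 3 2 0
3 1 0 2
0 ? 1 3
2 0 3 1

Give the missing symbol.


Row 2 contains symbols [0, 1, 3] — missing [2].
Column 1 contains symbols [0, 1, 3] — missing [2].
The missing symbol must appear in both missing sets; intersection = [2].
Therefore the hidden value is 2.

Missing value = 2.


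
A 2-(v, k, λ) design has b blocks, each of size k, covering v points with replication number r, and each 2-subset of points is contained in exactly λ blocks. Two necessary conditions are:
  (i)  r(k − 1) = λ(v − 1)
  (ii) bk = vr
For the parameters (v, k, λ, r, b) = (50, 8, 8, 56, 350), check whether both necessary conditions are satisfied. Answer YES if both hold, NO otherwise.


Condition (i): r(k − 1) = 56·7 = 392; λ(v − 1) = 8·49 = 392. Match? YES.
Condition (ii): bk = 350·8 = 2800; vr = 50·56 = 2800. Match? YES.
Both conditions hold? YES.

YES


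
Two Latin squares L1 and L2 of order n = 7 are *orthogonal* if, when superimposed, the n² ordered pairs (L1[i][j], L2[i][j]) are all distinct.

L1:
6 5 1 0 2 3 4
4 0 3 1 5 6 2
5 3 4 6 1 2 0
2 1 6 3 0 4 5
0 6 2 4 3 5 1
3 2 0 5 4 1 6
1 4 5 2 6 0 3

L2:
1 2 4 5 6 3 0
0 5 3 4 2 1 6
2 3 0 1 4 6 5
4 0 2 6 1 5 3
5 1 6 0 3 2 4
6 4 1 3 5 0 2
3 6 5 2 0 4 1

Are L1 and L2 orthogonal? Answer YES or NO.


Form the n² = 49 superimposed pairs (L1[i][j], L2[i][j]), row by row (rows and columns indexed from 0):
row 0: (6,1) (5,2) (1,4) (0,5) (2,6) (3,3) (4,0)
row 1: (4,0) (0,5) (3,3) (1,4) (5,2) (6,1) (2,6)
row 2: (5,2) (3,3) (4,0) (6,1) (1,4) (2,6) (0,5)
row 3: (2,4) (1,0) (6,2) (3,6) (0,1) (4,5) (5,3)
row 4: (0,5) (6,1) (2,6) (4,0) (3,3) (5,2) (1,4)
row 5: (3,6) (2,4) (0,1) (5,3) (4,5) (1,0) (6,2)
row 6: (1,3) (4,6) (5,5) (2,2) (6,0) (0,4) (3,1)
Orthogonality requires all 49 pairs distinct.
But the pair (4,0) repeats: cell (0,6) has L1 = 4, L2 = 0, and cell (1,0) has L1 = 4, L2 = 0.
A repeated pair means some other pair never occurs (only 21 distinct pairs out of 49), so the squares are not orthogonal.
Conclusion: NO.

NO


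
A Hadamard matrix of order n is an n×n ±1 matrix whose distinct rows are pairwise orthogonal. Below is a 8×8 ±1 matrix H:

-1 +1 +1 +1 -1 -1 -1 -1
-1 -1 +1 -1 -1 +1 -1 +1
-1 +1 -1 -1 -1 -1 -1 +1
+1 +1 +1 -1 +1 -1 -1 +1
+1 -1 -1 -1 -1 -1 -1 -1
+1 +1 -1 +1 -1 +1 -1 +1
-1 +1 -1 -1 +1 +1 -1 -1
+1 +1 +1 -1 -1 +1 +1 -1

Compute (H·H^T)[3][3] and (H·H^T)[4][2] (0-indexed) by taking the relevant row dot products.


Row 2 of H: [-1, 1, -1, -1, -1, -1, -1, 1].
Row 3 of H: [1, 1, 1, -1, 1, -1, -1, 1].
Row 4 of H: [1, -1, -1, -1, -1, -1, -1, -1].
(H·H^T)[3][3] = Σ_j H[3][j]·H[3][j] = (1)² + (1)² + (1)² + (-1)² + (1)² + (-1)² + (-1)² + (1)² = 1 + 1 + 1 + 1 + 1 + 1 + 1 + 1 = 8.
(H·H^T)[4][2] = Σ_j H[4][j]·H[2][j] = (1)·(-1) + (-1)·(1) + (-1)·(-1) + (-1)·(-1) + (-1)·(-1) + (-1)·(-1) + (-1)·(-1) + (-1)·(1) = -1 + -1 + 1 + 1 + 1 + 1 + 1 + -1 = 2.
Rows 4 and 2 are not orthogonal (dot product = 2 ≠ 0), so H is not a Hadamard matrix.

(3,3) entry = 8; (4,2) entry = 2.


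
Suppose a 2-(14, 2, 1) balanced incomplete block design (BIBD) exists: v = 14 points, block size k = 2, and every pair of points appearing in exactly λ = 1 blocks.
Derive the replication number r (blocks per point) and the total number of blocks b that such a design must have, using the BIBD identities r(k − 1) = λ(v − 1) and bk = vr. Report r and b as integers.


Any 2-(v, k, λ) BIBD satisfies two necessary conditions:
  (i)  Each point sits in r blocks, and counting incidences through any fixed point gives r(k − 1) = λ(v − 1), so r = λ(v − 1)/(k − 1).
  (ii) Total incidences bk = vr, so b = vr/k.
Step 1: r = λ(v − 1)/(k − 1) = 1·(14 − 1)/(2 − 1) = 1·13/1 = 13/1 = 13.
Step 2: b = vr/k = 14·13/2 = 182/2 = 91.
Check integrality: r = 13 ∈ Z ✓, b = 91 ∈ Z ✓.
(These identities are necessary conditions: they determine r and b for any design with these parameters, but do not by themselves prove that one exists.)

r = 13, b = 91.


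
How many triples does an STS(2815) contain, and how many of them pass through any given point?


An STS(v) is a 2-(v, 3, 1) BIBD: block size k = 3, λ = 1.
Replication: r(k − 1) = λ(v − 1) ⇒ r·2 = 2815 − 1 = 2814 ⇒ r = 1407.
Block count: b = v(v − 1)/6 = 2815·2814/6 = 7921410/6 = 1320235.

r = 1407, b = 1320235.


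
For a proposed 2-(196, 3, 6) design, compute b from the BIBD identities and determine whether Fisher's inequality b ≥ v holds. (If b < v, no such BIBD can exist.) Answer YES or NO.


r = λ(v − 1)/(k − 1) = 6·195/2 = 585.
b = vr/k = 196·585/3 = 38220.
Fisher's inequality: b ≥ v ⇔ 38220 ≥ 196? YES.

YES


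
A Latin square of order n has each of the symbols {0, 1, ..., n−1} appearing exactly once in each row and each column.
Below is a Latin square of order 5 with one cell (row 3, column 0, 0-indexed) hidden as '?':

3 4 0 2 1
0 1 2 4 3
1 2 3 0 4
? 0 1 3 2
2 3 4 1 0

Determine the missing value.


Row 3 contains symbols [0, 1, 2, 3] — missing [4].
Column 0 contains symbols [0, 1, 2, 3] — missing [4].
The missing symbol must appear in both missing sets; intersection = [4].
Therefore the hidden value is 4.

Missing value = 4.


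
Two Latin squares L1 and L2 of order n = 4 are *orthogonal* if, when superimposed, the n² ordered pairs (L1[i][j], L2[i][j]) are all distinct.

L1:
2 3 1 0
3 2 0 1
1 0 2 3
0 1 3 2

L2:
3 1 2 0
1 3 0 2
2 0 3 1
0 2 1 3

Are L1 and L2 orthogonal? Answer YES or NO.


Form the n² = 16 superimposed pairs (L1[i][j], L2[i][j]), row by row (rows and columns indexed from 0):
row 0: (2,3) (3,1) (1,2) (0,0)
row 1: (3,1) (2,3) (0,0) (1,2)
row 2: (1,2) (0,0) (2,3) (3,1)
row 3: (0,0) (1,2) (3,1) (2,3)
Orthogonality requires all 16 pairs distinct.
But the pair (3,1) repeats: cell (0,1) has L1 = 3, L2 = 1, and cell (1,0) has L1 = 3, L2 = 1.
A repeated pair means some other pair never occurs (only 4 distinct pairs out of 16), so the squares are not orthogonal.
Conclusion: NO.

NO


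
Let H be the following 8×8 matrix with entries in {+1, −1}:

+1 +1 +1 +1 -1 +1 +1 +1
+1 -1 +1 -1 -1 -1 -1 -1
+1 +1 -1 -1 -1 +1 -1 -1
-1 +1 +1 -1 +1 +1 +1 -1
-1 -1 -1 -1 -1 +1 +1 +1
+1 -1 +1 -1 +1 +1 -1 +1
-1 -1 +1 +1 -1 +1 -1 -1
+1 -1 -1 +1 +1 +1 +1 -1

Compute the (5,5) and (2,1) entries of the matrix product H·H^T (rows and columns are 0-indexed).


Row 1 of H: [1, -1, 1, -1, -1, -1, -1, -1].
Row 2 of H: [1, 1, -1, -1, -1, 1, -1, -1].
Row 5 of H: [1, -1, 1, -1, 1, 1, -1, 1].
(H·H^T)[5][5] = Σ_j H[5][j]·H[5][j] = (1)² + (-1)² + (1)² + (-1)² + (1)² + (1)² + (-1)² + (1)² = 1 + 1 + 1 + 1 + 1 + 1 + 1 + 1 = 8.
(H·H^T)[2][1] = Σ_j H[2][j]·H[1][j] = (1)·(1) + (1)·(-1) + (-1)·(1) + (-1)·(-1) + (-1)·(-1) + (1)·(-1) + (-1)·(-1) + (-1)·(-1) = 1 + -1 + -1 + 1 + 1 + -1 + 1 + 1 = 2.
Rows 2 and 1 are not orthogonal (dot product = 2 ≠ 0), so H is not a Hadamard matrix.

(5,5) entry = 8; (2,1) entry = 2.


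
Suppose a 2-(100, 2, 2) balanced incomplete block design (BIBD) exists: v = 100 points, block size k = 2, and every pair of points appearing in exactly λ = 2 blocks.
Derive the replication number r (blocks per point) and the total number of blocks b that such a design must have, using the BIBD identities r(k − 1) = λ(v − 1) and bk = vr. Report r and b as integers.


Any 2-(v, k, λ) BIBD satisfies two necessary conditions:
  (i)  Each point sits in r blocks, and counting incidences through any fixed point gives r(k − 1) = λ(v − 1), so r = λ(v − 1)/(k − 1).
  (ii) Total incidences bk = vr, so b = vr/k.
Step 1: r = λ(v − 1)/(k − 1) = 2·(100 − 1)/(2 − 1) = 2·99/1 = 198/1 = 198.
Step 2: b = vr/k = 100·198/2 = 19800/2 = 9900.
Check integrality: r = 198 ∈ Z ✓, b = 9900 ∈ Z ✓.
(These identities are necessary conditions: they determine r and b for any design with these parameters, but do not by themselves prove that one exists.)

r = 198, b = 9900.


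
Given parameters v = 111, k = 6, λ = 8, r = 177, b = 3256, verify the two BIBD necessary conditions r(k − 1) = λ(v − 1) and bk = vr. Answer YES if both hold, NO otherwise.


Condition (i): r(k − 1) = 177·5 = 885; λ(v − 1) = 8·110 = 880. Match? NO.
Condition (ii): bk = 3256·6 = 19536; vr = 111·177 = 19647. Match? NO.
Both conditions hold? NO.

NO


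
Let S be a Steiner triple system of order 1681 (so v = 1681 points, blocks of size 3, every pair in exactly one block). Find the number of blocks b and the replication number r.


An STS(v) is a 2-(v, 3, 1) BIBD: block size k = 3, λ = 1.
Replication: r(k − 1) = λ(v − 1) ⇒ r·2 = 1681 − 1 = 1680 ⇒ r = 840.
Block count: b = v(v − 1)/6 = 1681·1680/6 = 2824080/6 = 470680.

r = 840, b = 470680.


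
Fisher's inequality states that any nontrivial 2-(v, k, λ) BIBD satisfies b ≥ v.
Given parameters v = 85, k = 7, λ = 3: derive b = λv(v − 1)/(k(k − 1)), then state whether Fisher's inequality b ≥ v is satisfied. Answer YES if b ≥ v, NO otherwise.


b = λv(v − 1)/(k(k − 1)) = 3·85·84/(7·6) = 21420/42 = 510.
Compare with v = 85: b ≥ v, so Fisher's inequality holds.

YES


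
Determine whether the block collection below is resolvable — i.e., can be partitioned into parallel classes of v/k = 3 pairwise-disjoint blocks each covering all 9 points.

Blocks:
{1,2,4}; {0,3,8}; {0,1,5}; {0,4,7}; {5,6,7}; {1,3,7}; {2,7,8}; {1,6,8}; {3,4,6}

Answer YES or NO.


v = 9, block size k = 3, number of blocks = 9.
For resolvability, blocks must partition into parallel classes of size v/k = 3.
Total blocks must therefore be a multiple of 3: 9 = 3·3 + 0 ⇒ divisible ✓.
Consider block {0,4,7}. The only other block(s) in the collection disjoint from it are {1,6,8} — just 1 block(s). Any parallel class containing {0,4,7} would need 2 other blocks each disjoint from it, so no parallel class of size 3 can contain {0,4,7}.
Since every block must belong to some parallel class in a resolution, the collection cannot be partitioned into parallel classes.
Resolvable? NO.

NO


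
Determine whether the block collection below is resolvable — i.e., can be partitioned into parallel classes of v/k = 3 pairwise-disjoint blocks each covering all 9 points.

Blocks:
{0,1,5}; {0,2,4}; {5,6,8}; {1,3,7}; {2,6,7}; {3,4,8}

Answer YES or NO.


v = 9, block size k = 3, number of blocks = 6.
For resolvability, blocks must partition into parallel classes of size v/k = 3.
Total blocks must therefore be a multiple of 3: 6 = 3·2 + 0 ⇒ divisible ✓.
Greedy packing gives 2 candidate class(es). Each should be a full parallel class (size 3, covers all 9 points).
  Class 1 (3 blocks): {0,1,5}; {2,6,7}; {3,4,8}. Points covered: [0, 1, 2, 3, 4, 5, 6, 7, 8].
  Class 2 (3 blocks): {0,2,4}; {5,6,8}; {1,3,7}. Points covered: [0, 1, 2, 3, 4, 5, 6, 7, 8].
All classes full (size 3)? YES. All classes cover every point? YES.
Resolvable? YES.

YES


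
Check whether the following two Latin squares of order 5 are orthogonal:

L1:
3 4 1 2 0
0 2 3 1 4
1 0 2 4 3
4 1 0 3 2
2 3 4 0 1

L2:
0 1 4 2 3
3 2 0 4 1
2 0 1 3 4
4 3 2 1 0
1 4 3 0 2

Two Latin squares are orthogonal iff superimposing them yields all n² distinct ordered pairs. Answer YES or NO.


Form the n² = 25 superimposed pairs (L1[i][j], L2[i][j]), row by row (rows and columns indexed from 0):
row 0: (3,0) (4,1) (1,4) (2,2) (0,3)
row 1: (0,3) (2,2) (3,0) (1,4) (4,1)
row 2: (1,2) (0,0) (2,1) (4,3) (3,4)
row 3: (4,4) (1,3) (0,2) (3,1) (2,0)
row 4: (2,1) (3,4) (4,3) (0,0) (1,2)
Orthogonality requires all 25 pairs distinct.
But the pair (0,3) repeats: cell (0,4) has L1 = 0, L2 = 3, and cell (1,0) has L1 = 0, L2 = 3.
A repeated pair means some other pair never occurs (only 15 distinct pairs out of 25), so the squares are not orthogonal.
Conclusion: NO.

NO


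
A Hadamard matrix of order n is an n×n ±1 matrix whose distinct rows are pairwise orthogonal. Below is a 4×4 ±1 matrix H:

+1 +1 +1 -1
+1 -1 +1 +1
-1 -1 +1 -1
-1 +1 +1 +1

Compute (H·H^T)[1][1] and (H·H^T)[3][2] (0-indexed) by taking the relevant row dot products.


Row 1 of H: [1, -1, 1, 1].
Row 2 of H: [-1, -1, 1, -1].
Row 3 of H: [-1, 1, 1, 1].
(H·H^T)[1][1] = Σ_j H[1][j]·H[1][j] = (1)² + (-1)² + (1)² + (1)² = 1 + 1 + 1 + 1 = 4.
(H·H^T)[3][2] = Σ_j H[3][j]·H[2][j] = (-1)·(-1) + (1)·(-1) + (1)·(1) + (1)·(-1) = 1 + -1 + 1 + -1 = 0.
So rows 3 and 2 are orthogonal; the diagonal entry equals n = 4.

(1,1) entry = 4; (3,2) entry = 0.


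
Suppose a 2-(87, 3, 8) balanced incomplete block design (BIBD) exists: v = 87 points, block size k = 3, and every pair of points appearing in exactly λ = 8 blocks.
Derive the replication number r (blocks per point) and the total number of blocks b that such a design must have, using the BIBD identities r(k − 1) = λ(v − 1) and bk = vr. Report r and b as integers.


Any 2-(v, k, λ) BIBD satisfies two necessary conditions:
  (i)  Each point sits in r blocks, and counting incidences through any fixed point gives r(k − 1) = λ(v − 1), so r = λ(v − 1)/(k − 1).
  (ii) Total incidences bk = vr, so b = vr/k.
Step 1: r = λ(v − 1)/(k − 1) = 8·(87 − 1)/(3 − 1) = 8·86/2 = 688/2 = 344.
Step 2: b = vr/k = 87·344/3 = 29928/3 = 9976.
Check integrality: r = 344 ∈ Z ✓, b = 9976 ∈ Z ✓.
(These identities are necessary conditions: they determine r and b for any design with these parameters, but do not by themselves prove that one exists.)

r = 344, b = 9976.


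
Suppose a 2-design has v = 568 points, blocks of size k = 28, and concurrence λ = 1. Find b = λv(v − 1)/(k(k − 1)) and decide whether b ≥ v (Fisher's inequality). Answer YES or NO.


b = λv(v − 1)/(k(k − 1)) = 1·568·567/(28·27) = 322056/756 = 426.
Compare with v = 568: b < v, so Fisher's inequality fails.

NO


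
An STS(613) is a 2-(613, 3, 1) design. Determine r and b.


An STS(v) is a 2-(v, 3, 1) BIBD: block size k = 3, λ = 1.
Replication: r(k − 1) = λ(v − 1) ⇒ r·2 = 613 − 1 = 612 ⇒ r = 306.
Block count: bk = vr ⇒ b·3 = 613·306 = 187578 ⇒ b = 62526.

r = 306, b = 62526.


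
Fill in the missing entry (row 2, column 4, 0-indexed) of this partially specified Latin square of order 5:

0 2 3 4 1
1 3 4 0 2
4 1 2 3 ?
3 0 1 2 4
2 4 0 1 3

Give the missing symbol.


Row 2 contains symbols [1, 2, 3, 4] — missing [0].
Column 4 contains symbols [1, 2, 3, 4] — missing [0].
The missing symbol must appear in both missing sets; intersection = [0].
Therefore the hidden value is 0.

Missing value = 0.


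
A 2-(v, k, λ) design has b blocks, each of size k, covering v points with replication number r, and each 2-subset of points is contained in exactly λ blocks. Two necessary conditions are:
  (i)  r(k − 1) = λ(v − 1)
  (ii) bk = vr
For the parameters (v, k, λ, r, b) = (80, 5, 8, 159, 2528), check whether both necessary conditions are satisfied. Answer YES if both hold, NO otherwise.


Condition (i): r(k − 1) = 159·4 = 636; λ(v − 1) = 8·79 = 632. Match? NO.
Condition (ii): bk = 2528·5 = 12640; vr = 80·159 = 12720. Match? NO.
Both conditions hold? NO.

NO


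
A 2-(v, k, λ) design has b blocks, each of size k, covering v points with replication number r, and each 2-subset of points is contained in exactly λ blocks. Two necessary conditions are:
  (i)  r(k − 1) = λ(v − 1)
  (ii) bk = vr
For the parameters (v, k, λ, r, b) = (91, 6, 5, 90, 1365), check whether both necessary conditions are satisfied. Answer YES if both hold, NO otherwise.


Condition (i): r(k − 1) = 90·5 = 450; λ(v − 1) = 5·90 = 450. Match? YES.
Condition (ii): bk = 1365·6 = 8190; vr = 91·90 = 8190. Match? YES.
Both conditions hold? YES.

YES


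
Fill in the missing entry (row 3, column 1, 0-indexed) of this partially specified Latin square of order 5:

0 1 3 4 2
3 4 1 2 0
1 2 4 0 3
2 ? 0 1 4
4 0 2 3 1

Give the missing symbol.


Row 3 contains symbols [0, 1, 2, 4] — missing [3].
Column 1 contains symbols [0, 1, 2, 4] — missing [3].
The missing symbol must appear in both missing sets; intersection = [3].
Therefore the hidden value is 3.

Missing value = 3.


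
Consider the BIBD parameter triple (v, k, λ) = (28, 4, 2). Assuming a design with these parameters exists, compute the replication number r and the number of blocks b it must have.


Any 2-(v, k, λ) BIBD satisfies two necessary conditions:
  (i)  Each point sits in r blocks, and counting incidences through any fixed point gives r(k − 1) = λ(v − 1), so r = λ(v − 1)/(k − 1).
  (ii) Total incidences bk = vr, so b = vr/k.
Step 1: r = λ(v − 1)/(k − 1) = 2·(28 − 1)/(4 − 1) = 2·27/3 = 54/3 = 18.
Step 2: b = vr/k = 28·18/4 = 504/4 = 126.
Check integrality: r = 18 ∈ Z ✓, b = 126 ∈ Z ✓.
(These identities are necessary conditions: they determine r and b for any design with these parameters, but do not by themselves prove that one exists.)

r = 18, b = 126.


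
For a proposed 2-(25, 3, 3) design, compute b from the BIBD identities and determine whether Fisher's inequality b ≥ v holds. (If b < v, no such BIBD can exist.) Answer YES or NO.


r = λ(v − 1)/(k − 1) = 3·24/2 = 36.
b = vr/k = 25·36/3 = 300.
Fisher's inequality: b ≥ v ⇔ 300 ≥ 25? YES.

YES


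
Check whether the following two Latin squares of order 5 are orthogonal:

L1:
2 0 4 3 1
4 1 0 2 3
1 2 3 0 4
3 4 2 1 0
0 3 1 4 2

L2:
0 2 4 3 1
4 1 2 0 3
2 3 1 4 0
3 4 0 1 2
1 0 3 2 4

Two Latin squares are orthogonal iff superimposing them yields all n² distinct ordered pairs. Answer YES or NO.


Form the n² = 25 superimposed pairs (L1[i][j], L2[i][j]), row by row (rows and columns indexed from 0):
row 0: (2,0) (0,2) (4,4) (3,3) (1,1)
row 1: (4,4) (1,1) (0,2) (2,0) (3,3)
row 2: (1,2) (2,3) (3,1) (0,4) (4,0)
row 3: (3,3) (4,4) (2,0) (1,1) (0,2)
row 4: (0,1) (3,0) (1,3) (4,2) (2,4)
Orthogonality requires all 25 pairs distinct.
But the pair (4,4) repeats: cell (0,2) has L1 = 4, L2 = 4, and cell (1,0) has L1 = 4, L2 = 4.
A repeated pair means some other pair never occurs (only 15 distinct pairs out of 25), so the squares are not orthogonal.
Conclusion: NO.

NO


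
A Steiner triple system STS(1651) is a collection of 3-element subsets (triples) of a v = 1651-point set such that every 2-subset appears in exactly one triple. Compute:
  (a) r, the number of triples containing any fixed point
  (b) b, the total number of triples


An STS(v) is a 2-(v, 3, 1) BIBD: block size k = 3, λ = 1.
Replication: r(k − 1) = λ(v − 1) ⇒ r·2 = 1651 − 1 = 1650 ⇒ r = 825.
Block count: bk = vr ⇒ b·3 = 1651·825 = 1362075 ⇒ b = 454025.
(Check via b = v(v − 1)/6 = 1651·1650/6 = 2724150/6 = 454025.)

r = 825, b = 454025.


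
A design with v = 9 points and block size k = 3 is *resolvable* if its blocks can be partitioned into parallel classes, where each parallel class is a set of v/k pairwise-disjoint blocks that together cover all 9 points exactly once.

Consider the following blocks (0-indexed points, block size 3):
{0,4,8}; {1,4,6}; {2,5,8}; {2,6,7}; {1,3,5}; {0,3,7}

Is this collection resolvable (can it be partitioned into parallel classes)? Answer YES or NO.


v = 9, block size k = 3, number of blocks = 6.
For resolvability, blocks must partition into parallel classes of size v/k = 3.
Total blocks must therefore be a multiple of 3: 6 = 3·2 + 0 ⇒ divisible ✓.
Greedy packing gives 2 candidate class(es). Each should be a full parallel class (size 3, covers all 9 points).
  Class 1 (3 blocks): {0,4,8}; {2,6,7}; {1,3,5}. Points covered: [0, 1, 2, 3, 4, 5, 6, 7, 8].
  Class 2 (3 blocks): {1,4,6}; {2,5,8}; {0,3,7}. Points covered: [0, 1, 2, 3, 4, 5, 6, 7, 8].
All classes full (size 3)? YES. All classes cover every point? YES.
Resolvable? YES.

YES


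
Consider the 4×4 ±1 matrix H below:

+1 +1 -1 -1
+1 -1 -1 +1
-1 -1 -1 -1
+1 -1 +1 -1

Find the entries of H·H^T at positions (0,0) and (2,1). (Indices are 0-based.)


Row 0 of H: [1, 1, -1, -1].
Row 1 of H: [1, -1, -1, 1].
Row 2 of H: [-1, -1, -1, -1].
(H·H^T)[0][0] = Σ_j H[0][j]·H[0][j] = (1)² + (1)² + (-1)² + (-1)² = 1 + 1 + 1 + 1 = 4.
(H·H^T)[2][1] = Σ_j H[2][j]·H[1][j] = (-1)·(1) + (-1)·(-1) + (-1)·(-1) + (-1)·(1) = -1 + 1 + 1 + -1 = 0.
So rows 2 and 1 are orthogonal; the diagonal entry equals n = 4.

(0,0) entry = 4; (2,1) entry = 0.


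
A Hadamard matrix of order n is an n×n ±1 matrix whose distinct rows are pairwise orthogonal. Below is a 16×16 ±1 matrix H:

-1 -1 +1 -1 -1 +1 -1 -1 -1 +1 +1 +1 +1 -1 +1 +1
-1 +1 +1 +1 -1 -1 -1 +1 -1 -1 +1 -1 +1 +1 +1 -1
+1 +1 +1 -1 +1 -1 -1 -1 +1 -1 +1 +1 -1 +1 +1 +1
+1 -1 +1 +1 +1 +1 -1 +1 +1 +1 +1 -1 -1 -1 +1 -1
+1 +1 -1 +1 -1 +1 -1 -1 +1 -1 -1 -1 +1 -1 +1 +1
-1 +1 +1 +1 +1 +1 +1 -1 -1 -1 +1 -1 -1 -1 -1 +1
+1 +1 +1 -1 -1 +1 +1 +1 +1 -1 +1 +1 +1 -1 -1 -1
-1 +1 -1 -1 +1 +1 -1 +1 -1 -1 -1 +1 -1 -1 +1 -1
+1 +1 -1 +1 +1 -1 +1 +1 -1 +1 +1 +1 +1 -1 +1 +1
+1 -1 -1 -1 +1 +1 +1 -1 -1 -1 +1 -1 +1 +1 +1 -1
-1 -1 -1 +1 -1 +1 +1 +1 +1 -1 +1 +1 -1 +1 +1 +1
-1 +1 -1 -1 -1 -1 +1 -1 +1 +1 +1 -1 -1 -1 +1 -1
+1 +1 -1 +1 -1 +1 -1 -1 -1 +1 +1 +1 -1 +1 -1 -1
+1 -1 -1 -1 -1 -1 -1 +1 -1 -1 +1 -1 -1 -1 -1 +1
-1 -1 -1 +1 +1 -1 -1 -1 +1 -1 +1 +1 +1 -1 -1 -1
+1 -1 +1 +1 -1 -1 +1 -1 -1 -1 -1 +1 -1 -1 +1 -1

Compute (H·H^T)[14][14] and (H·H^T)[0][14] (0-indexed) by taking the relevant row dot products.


Row 0 of H: [-1, -1, 1, -1, -1, 1, -1, -1, -1, 1, 1, 1, 1, -1, 1, 1].
Row 14 of H: [-1, -1, -1, 1, 1, -1, -1, -1, 1, -1, 1, 1, 1, -1, -1, -1].
(H·H^T)[14][14] = Σ_j H[14][j]·H[14][j] = (-1)² + (-1)² + (-1)² + (1)² + (1)² + (-1)² + (-1)² + (-1)² + (1)² + (-1)² + (1)² + (1)² + (1)² + (-1)² + (-1)² + (-1)² = 1 + 1 + 1 + 1 + 1 + 1 + 1 + 1 + 1 + 1 + 1 + 1 + 1 + 1 + 1 + 1 = 16.
(H·H^T)[0][14] = Σ_j H[0][j]·H[14][j] = (-1)·(-1) + (-1)·(-1) + (1)·(-1) + (-1)·(1) + (-1)·(1) + (1)·(-1) + (-1)·(-1) + (-1)·(-1) + (-1)·(1) + (1)·(-1) + (1)·(1) + (1)·(1) + (1)·(1) + (-1)·(-1) + (1)·(-1) + (1)·(-1) = 1 + 1 + -1 + -1 + -1 + -1 + 1 + 1 + -1 + -1 + 1 + 1 + 1 + 1 + -1 + -1 = 0.
So rows 0 and 14 are orthogonal; the diagonal entry equals n = 16.

(14,14) entry = 16; (0,14) entry = 0.


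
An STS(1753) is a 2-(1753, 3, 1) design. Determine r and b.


An STS(v) is a 2-(v, 3, 1) BIBD: block size k = 3, λ = 1.
Replication: r(k − 1) = λ(v − 1) ⇒ r·2 = 1753 − 1 = 1752 ⇒ r = 876.
Block count: bk = vr ⇒ b·3 = 1753·876 = 1535628 ⇒ b = 511876.
(Check via b = v(v − 1)/6 = 1753·1752/6 = 3071256/6 = 511876.)

r = 876, b = 511876.


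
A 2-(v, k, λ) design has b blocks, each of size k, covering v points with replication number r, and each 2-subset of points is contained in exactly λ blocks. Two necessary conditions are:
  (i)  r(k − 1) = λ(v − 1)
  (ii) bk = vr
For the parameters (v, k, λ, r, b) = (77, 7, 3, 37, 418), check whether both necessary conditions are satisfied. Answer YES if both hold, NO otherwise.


Condition (i): r(k − 1) = 37·6 = 222; λ(v − 1) = 3·76 = 228. Match? NO.
Condition (ii): bk = 418·7 = 2926; vr = 77·37 = 2849. Match? NO.
Both conditions hold? NO.

NO


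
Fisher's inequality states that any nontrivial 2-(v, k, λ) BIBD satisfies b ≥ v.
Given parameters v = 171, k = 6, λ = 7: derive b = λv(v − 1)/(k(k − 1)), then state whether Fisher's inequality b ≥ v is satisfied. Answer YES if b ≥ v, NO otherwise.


r = λ(v − 1)/(k − 1) = 7·170/5 = 238.
b = vr/k = 171·238/6 = 6783.
Fisher's inequality: b ≥ v ⇔ 6783 ≥ 171? YES.

YES


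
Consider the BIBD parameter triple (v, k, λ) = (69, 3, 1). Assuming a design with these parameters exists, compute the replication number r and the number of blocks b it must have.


Any 2-(v, k, λ) BIBD satisfies two necessary conditions:
  (i)  Each point sits in r blocks, and counting incidences through any fixed point gives r(k − 1) = λ(v − 1), so r = λ(v − 1)/(k − 1).
  (ii) Total incidences bk = vr, so b = vr/k.
Step 1: r = λ(v − 1)/(k − 1) = 1·(69 − 1)/(3 − 1) = 1·68/2 = 68/2 = 34.
Step 2: b = vr/k = 69·34/3 = 2346/3 = 782.
Check integrality: r = 34 ∈ Z ✓, b = 782 ∈ Z ✓.
(These identities are necessary conditions: they determine r and b for any design with these parameters, but do not by themselves prove that one exists.)

r = 34, b = 782.


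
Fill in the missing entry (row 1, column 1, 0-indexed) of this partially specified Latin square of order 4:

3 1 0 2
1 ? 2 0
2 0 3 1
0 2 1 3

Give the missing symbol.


Row 1 contains symbols [0, 1, 2] — missing [3].
Column 1 contains symbols [0, 1, 2] — missing [3].
The missing symbol must appear in both missing sets; intersection = [3].
Therefore the hidden value is 3.

Missing value = 3.


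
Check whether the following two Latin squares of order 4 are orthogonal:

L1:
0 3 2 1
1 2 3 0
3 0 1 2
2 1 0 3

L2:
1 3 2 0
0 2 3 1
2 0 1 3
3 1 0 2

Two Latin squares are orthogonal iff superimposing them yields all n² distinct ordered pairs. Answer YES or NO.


Form the n² = 16 superimposed pairs (L1[i][j], L2[i][j]), row by row (rows and columns indexed from 0):
row 0: (0,1) (3,3) (2,2) (1,0)
row 1: (1,0) (2,2) (3,3) (0,1)
row 2: (3,2) (0,0) (1,1) (2,3)
row 3: (2,3) (1,1) (0,0) (3,2)
Orthogonality requires all 16 pairs distinct.
But the pair (1,0) repeats: cell (0,3) has L1 = 1, L2 = 0, and cell (1,0) has L1 = 1, L2 = 0.
A repeated pair means some other pair never occurs (only 8 distinct pairs out of 16), so the squares are not orthogonal.
Conclusion: NO.

NO


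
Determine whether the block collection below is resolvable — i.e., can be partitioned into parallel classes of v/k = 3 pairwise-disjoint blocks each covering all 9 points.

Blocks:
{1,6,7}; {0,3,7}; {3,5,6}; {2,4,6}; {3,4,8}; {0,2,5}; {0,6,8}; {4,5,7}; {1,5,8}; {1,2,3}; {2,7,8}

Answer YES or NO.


v = 9, block size k = 3, number of blocks = 11.
For resolvability, blocks must partition into parallel classes of size v/k = 3.
Total blocks must therefore be a multiple of 3: 11 = 3·3 + 2 ⇒ not divisible ✗.
Resolvable? NO.

NO


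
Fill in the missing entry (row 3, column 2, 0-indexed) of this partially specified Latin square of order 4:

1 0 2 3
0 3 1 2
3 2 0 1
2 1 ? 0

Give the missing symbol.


Row 3 contains symbols [0, 1, 2] — missing [3].
Column 2 contains symbols [0, 1, 2] — missing [3].
The missing symbol must appear in both missing sets; intersection = [3].
Therefore the hidden value is 3.

Missing value = 3.


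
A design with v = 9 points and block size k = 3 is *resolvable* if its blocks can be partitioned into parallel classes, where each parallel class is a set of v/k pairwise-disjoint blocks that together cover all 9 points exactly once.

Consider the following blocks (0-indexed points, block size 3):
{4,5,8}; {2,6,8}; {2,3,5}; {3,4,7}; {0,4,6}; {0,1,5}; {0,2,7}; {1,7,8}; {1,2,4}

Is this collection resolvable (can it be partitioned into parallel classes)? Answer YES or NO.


v = 9, block size k = 3, number of blocks = 9.
For resolvability, blocks must partition into parallel classes of size v/k = 3.
Total blocks must therefore be a multiple of 3: 9 = 3·3 + 0 ⇒ divisible ✓.
Consider block {4,5,8}. The only other block(s) in the collection disjoint from it are {0,2,7} — just 1 block(s). Any parallel class containing {4,5,8} would need 2 other blocks each disjoint from it, so no parallel class of size 3 can contain {4,5,8}.
Since every block must belong to some parallel class in a resolution, the collection cannot be partitioned into parallel classes.
Resolvable? NO.

NO


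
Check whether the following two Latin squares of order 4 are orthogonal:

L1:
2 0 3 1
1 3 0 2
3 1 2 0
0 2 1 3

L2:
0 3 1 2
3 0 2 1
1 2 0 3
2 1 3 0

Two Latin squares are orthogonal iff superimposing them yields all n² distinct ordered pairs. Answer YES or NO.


Form the n² = 16 superimposed pairs (L1[i][j], L2[i][j]), row by row (rows and columns indexed from 0):
row 0: (2,0) (0,3) (3,1) (1,2)
row 1: (1,3) (3,0) (0,2) (2,1)
row 2: (3,1) (1,2) (2,0) (0,3)
row 3: (0,2) (2,1) (1,3) (3,0)
Orthogonality requires all 16 pairs distinct.
But the pair (3,1) repeats: cell (0,2) has L1 = 3, L2 = 1, and cell (2,0) has L1 = 3, L2 = 1.
A repeated pair means some other pair never occurs (only 8 distinct pairs out of 16), so the squares are not orthogonal.
Conclusion: NO.

NO


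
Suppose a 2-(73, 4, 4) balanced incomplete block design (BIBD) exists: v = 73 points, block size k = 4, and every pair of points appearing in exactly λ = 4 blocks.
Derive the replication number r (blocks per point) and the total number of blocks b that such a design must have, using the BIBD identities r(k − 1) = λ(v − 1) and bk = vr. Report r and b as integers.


Any 2-(v, k, λ) BIBD satisfies two necessary conditions:
  (i)  Each point sits in r blocks, and counting incidences through any fixed point gives r(k − 1) = λ(v − 1), so r = λ(v − 1)/(k − 1).
  (ii) Total incidences bk = vr, so b = vr/k.
Step 1: r = λ(v − 1)/(k − 1) = 4·(73 − 1)/(4 − 1) = 4·72/3 = 288/3 = 96.
Step 2: b = vr/k = 73·96/4 = 7008/4 = 1752.
Check integrality: r = 96 ∈ Z ✓, b = 1752 ∈ Z ✓.
(These identities are necessary conditions: they determine r and b for any design with these parameters, but do not by themselves prove that one exists.)

r = 96, b = 1752.


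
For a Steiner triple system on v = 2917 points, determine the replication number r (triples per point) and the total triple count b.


An STS(v) is a 2-(v, 3, 1) BIBD: block size k = 3, λ = 1.
Replication: r(k − 1) = λ(v − 1) ⇒ r·2 = 2917 − 1 = 2916 ⇒ r = 1458.
Block count: bk = vr ⇒ b·3 = 2917·1458 = 4252986 ⇒ b = 1417662.

r = 1458, b = 1417662.


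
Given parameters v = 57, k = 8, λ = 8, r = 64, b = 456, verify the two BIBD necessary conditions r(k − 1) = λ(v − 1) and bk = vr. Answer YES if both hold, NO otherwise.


Condition (i): r(k − 1) = 64·7 = 448; λ(v − 1) = 8·56 = 448. Match? YES.
Condition (ii): bk = 456·8 = 3648; vr = 57·64 = 3648. Match? YES.
Both conditions hold? YES.

YES


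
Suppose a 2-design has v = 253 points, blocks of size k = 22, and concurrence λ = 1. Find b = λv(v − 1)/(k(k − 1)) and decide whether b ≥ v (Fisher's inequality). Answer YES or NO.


r = λ(v − 1)/(k − 1) = 1·252/21 = 12.
b = vr/k = 253·12/22 = 138.
Fisher's inequality: b ≥ v ⇔ 138 ≥ 253? NO.

NO


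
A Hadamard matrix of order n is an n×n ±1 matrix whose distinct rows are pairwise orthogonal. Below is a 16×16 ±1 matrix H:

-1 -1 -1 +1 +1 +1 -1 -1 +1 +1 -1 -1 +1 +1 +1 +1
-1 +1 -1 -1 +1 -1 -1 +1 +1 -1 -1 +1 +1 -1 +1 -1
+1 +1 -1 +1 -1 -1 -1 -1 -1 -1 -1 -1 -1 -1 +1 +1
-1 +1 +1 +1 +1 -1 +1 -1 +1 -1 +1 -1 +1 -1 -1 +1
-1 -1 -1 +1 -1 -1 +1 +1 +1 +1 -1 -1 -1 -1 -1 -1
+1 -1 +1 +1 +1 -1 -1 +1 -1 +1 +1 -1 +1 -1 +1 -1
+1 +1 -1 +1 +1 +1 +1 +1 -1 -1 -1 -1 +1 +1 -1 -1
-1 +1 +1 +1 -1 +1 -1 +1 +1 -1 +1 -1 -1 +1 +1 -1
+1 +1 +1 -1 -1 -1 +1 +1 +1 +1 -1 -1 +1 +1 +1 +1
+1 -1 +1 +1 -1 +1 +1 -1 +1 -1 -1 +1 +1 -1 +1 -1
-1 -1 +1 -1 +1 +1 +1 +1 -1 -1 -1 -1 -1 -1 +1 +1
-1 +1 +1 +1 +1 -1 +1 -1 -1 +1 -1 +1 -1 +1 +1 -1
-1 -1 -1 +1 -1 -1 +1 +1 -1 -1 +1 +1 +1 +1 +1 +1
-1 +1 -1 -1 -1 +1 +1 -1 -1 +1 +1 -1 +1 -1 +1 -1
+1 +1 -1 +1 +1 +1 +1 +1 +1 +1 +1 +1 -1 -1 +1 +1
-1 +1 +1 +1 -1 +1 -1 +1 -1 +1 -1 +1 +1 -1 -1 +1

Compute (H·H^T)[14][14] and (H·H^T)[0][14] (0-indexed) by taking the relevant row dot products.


Row 0 of H: [-1, -1, -1, 1, 1, 1, -1, -1, 1, 1, -1, -1, 1, 1, 1, 1].
Row 14 of H: [1, 1, -1, 1, 1, 1, 1, 1, 1, 1, 1, 1, -1, -1, 1, 1].
(H·H^T)[14][14] = Σ_j H[14][j]·H[14][j] = (1)² + (1)² + (-1)² + (1)² + (1)² + (1)² + (1)² + (1)² + (1)² + (1)² + (1)² + (1)² + (-1)² + (-1)² + (1)² + (1)² = 1 + 1 + 1 + 1 + 1 + 1 + 1 + 1 + 1 + 1 + 1 + 1 + 1 + 1 + 1 + 1 = 16.
(H·H^T)[0][14] = Σ_j H[0][j]·H[14][j] = (-1)·(1) + (-1)·(1) + (-1)·(-1) + (1)·(1) + (1)·(1) + (1)·(1) + (-1)·(1) + (-1)·(1) + (1)·(1) + (1)·(1) + (-1)·(1) + (-1)·(1) + (1)·(-1) + (1)·(-1) + (1)·(1) + (1)·(1) = -1 + -1 + 1 + 1 + 1 + 1 + -1 + -1 + 1 + 1 + -1 + -1 + -1 + -1 + 1 + 1 = 0.
So rows 0 and 14 are orthogonal; the diagonal entry equals n = 16.

(14,14) entry = 16; (0,14) entry = 0.


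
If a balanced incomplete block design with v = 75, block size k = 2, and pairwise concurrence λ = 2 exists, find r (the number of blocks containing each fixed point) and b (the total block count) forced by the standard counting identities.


Any 2-(v, k, λ) BIBD satisfies two necessary conditions:
  (i)  Each point sits in r blocks, and counting incidences through any fixed point gives r(k − 1) = λ(v − 1), so r = λ(v − 1)/(k − 1).
  (ii) Total incidences bk = vr, so b = vr/k.
Step 1: r = λ(v − 1)/(k − 1) = 2·(75 − 1)/(2 − 1) = 2·74/1 = 148/1 = 148.
Step 2: b = vr/k = 75·148/2 = 11100/2 = 5550.
Check integrality: r = 148 ∈ Z ✓, b = 5550 ∈ Z ✓.
(These identities are necessary conditions: they determine r and b for any design with these parameters, but do not by themselves prove that one exists.)

r = 148, b = 5550.


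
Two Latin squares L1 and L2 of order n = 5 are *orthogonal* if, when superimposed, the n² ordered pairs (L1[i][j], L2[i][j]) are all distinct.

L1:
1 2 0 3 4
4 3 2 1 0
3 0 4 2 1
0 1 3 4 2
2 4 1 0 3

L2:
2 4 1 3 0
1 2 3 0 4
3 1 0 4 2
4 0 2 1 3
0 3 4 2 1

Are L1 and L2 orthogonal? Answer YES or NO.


Form the n² = 25 superimposed pairs (L1[i][j], L2[i][j]), row by row (rows and columns indexed from 0):
row 0: (1,2) (2,4) (0,1) (3,3) (4,0)
row 1: (4,1) (3,2) (2,3) (1,0) (0,4)
row 2: (3,3) (0,1) (4,0) (2,4) (1,2)
row 3: (0,4) (1,0) (3,2) (4,1) (2,3)
row 4: (2,0) (4,3) (1,4) (0,2) (3,1)
Orthogonality requires all 25 pairs distinct.
But the pair (3,3) repeats: cell (0,3) has L1 = 3, L2 = 3, and cell (2,0) has L1 = 3, L2 = 3.
A repeated pair means some other pair never occurs (only 15 distinct pairs out of 25), so the squares are not orthogonal.
Conclusion: NO.

NO


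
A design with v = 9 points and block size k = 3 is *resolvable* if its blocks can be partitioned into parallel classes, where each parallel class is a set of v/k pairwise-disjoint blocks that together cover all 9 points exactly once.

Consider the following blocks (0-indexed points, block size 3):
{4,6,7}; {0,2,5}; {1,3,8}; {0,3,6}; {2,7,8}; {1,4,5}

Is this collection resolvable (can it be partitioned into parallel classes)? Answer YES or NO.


v = 9, block size k = 3, number of blocks = 6.
For resolvability, blocks must partition into parallel classes of size v/k = 3.
Total blocks must therefore be a multiple of 3: 6 = 3·2 + 0 ⇒ divisible ✓.
Greedy packing gives 2 candidate class(es). Each should be a full parallel class (size 3, covers all 9 points).
  Class 1 (3 blocks): {4,6,7}; {0,2,5}; {1,3,8}. Points covered: [0, 1, 2, 3, 4, 5, 6, 7, 8].
  Class 2 (3 blocks): {0,3,6}; {2,7,8}; {1,4,5}. Points covered: [0, 1, 2, 3, 4, 5, 6, 7, 8].
All classes full (size 3)? YES. All classes cover every point? YES.
Resolvable? YES.

YES


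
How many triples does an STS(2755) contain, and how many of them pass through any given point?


An STS(v) is a 2-(v, 3, 1) BIBD: block size k = 3, λ = 1.
Replication: r(k − 1) = λ(v − 1) ⇒ r·2 = 2755 − 1 = 2754 ⇒ r = 1377.
Block count: b = v(v − 1)/6 = 2755·2754/6 = 7587270/6 = 1264545.
(Check via bk = vr: 1264545·3 = 3793635 = 2755·1377 = 3793635 ✓.)

r = 1377, b = 1264545.


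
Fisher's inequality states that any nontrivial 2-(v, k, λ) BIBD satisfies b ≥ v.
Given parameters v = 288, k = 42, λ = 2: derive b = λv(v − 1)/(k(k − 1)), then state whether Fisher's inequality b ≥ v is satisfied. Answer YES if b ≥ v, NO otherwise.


b = λv(v − 1)/(k(k − 1)) = 2·288·287/(42·41) = 165312/1722 = 96.
Compare with v = 288: b < v, so Fisher's inequality fails.

NO


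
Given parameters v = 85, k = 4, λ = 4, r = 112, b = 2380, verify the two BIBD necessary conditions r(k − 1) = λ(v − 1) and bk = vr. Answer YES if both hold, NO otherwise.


Condition (i): r(k − 1) = 112·3 = 336; λ(v − 1) = 4·84 = 336. Match? YES.
Condition (ii): bk = 2380·4 = 9520; vr = 85·112 = 9520. Match? YES.
Both conditions hold? YES.

YES


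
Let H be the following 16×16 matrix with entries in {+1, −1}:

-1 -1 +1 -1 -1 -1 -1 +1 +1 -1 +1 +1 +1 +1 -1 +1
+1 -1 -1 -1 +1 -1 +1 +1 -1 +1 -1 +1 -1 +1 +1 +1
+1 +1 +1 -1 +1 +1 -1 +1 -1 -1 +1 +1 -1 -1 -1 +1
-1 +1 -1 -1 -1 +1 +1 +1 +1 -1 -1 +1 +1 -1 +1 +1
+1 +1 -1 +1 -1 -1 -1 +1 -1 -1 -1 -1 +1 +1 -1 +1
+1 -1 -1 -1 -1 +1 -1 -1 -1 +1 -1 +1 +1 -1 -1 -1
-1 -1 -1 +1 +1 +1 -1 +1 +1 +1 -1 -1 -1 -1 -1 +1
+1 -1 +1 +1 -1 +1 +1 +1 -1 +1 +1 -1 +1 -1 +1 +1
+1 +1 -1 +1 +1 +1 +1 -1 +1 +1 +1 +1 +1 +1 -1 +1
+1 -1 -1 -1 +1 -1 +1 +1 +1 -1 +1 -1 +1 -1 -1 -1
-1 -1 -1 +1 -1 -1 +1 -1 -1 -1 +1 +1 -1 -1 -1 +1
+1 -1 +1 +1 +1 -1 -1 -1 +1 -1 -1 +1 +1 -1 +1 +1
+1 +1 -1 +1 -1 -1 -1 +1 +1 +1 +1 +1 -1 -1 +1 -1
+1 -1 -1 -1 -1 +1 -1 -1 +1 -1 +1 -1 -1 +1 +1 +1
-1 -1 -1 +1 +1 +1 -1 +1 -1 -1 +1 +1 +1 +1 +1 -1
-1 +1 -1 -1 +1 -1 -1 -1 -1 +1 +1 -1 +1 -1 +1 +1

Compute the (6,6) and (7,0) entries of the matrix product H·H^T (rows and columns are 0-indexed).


Row 0 of H: [-1, -1, 1, -1, -1, -1, -1, 1, 1, -1, 1, 1, 1, 1, -1, 1].
Row 6 of H: [-1, -1, -1, 1, 1, 1, -1, 1, 1, 1, -1, -1, -1, -1, -1, 1].
Row 7 of H: [1, -1, 1, 1, -1, 1, 1, 1, -1, 1, 1, -1, 1, -1, 1, 1].
(H·H^T)[6][6] = Σ_j H[6][j]·H[6][j] = (-1)² + (-1)² + (-1)² + (1)² + (1)² + (1)² + (-1)² + (1)² + (1)² + (1)² + (-1)² + (-1)² + (-1)² + (-1)² + (-1)² + (1)² = 1 + 1 + 1 + 1 + 1 + 1 + 1 + 1 + 1 + 1 + 1 + 1 + 1 + 1 + 1 + 1 = 16.
(H·H^T)[7][0] = Σ_j H[7][j]·H[0][j] = (1)·(-1) + (-1)·(-1) + (1)·(1) + (1)·(-1) + (-1)·(-1) + (1)·(-1) + (1)·(-1) + (1)·(1) + (-1)·(1) + (1)·(-1) + (1)·(1) + (-1)·(1) + (1)·(1) + (-1)·(1) + (1)·(-1) + (1)·(1) = -1 + 1 + 1 + -1 + 1 + -1 + -1 + 1 + -1 + -1 + 1 + -1 + 1 + -1 + -1 + 1 = -2.
Rows 7 and 0 are not orthogonal (dot product = -2 ≠ 0), so H is not a Hadamard matrix.

(6,6) entry = 16; (7,0) entry = -2.


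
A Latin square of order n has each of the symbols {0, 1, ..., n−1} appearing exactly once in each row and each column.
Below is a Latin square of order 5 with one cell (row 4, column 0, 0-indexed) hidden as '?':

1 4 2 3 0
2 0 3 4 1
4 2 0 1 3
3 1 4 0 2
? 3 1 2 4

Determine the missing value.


Row 4 contains symbols [1, 2, 3, 4] — missing [0].
Column 0 contains symbols [1, 2, 3, 4] — missing [0].
The missing symbol must appear in both missing sets; intersection = [0].
Therefore the hidden value is 0.

Missing value = 0.
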